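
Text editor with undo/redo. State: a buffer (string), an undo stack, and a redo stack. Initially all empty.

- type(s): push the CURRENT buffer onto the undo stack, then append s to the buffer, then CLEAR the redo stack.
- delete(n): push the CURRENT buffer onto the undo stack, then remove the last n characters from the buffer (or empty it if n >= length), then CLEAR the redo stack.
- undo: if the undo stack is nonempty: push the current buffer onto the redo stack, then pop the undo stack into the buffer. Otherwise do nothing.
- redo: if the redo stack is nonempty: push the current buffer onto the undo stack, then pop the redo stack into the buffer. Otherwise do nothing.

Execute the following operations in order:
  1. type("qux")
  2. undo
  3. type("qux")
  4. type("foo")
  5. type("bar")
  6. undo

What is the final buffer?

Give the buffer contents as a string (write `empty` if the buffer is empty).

Answer: quxfoo

Derivation:
After op 1 (type): buf='qux' undo_depth=1 redo_depth=0
After op 2 (undo): buf='(empty)' undo_depth=0 redo_depth=1
After op 3 (type): buf='qux' undo_depth=1 redo_depth=0
After op 4 (type): buf='quxfoo' undo_depth=2 redo_depth=0
After op 5 (type): buf='quxfoobar' undo_depth=3 redo_depth=0
After op 6 (undo): buf='quxfoo' undo_depth=2 redo_depth=1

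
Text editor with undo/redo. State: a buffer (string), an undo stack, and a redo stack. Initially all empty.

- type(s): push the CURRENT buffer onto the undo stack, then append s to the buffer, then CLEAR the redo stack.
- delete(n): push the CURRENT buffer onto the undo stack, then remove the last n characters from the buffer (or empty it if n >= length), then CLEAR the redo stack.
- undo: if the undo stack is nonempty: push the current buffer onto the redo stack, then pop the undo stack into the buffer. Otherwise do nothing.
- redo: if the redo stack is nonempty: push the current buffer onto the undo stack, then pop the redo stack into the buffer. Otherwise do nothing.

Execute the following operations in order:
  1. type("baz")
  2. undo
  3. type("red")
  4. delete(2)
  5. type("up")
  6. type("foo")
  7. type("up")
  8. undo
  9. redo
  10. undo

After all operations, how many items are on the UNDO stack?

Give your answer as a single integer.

Answer: 4

Derivation:
After op 1 (type): buf='baz' undo_depth=1 redo_depth=0
After op 2 (undo): buf='(empty)' undo_depth=0 redo_depth=1
After op 3 (type): buf='red' undo_depth=1 redo_depth=0
After op 4 (delete): buf='r' undo_depth=2 redo_depth=0
After op 5 (type): buf='rup' undo_depth=3 redo_depth=0
After op 6 (type): buf='rupfoo' undo_depth=4 redo_depth=0
After op 7 (type): buf='rupfooup' undo_depth=5 redo_depth=0
After op 8 (undo): buf='rupfoo' undo_depth=4 redo_depth=1
After op 9 (redo): buf='rupfooup' undo_depth=5 redo_depth=0
After op 10 (undo): buf='rupfoo' undo_depth=4 redo_depth=1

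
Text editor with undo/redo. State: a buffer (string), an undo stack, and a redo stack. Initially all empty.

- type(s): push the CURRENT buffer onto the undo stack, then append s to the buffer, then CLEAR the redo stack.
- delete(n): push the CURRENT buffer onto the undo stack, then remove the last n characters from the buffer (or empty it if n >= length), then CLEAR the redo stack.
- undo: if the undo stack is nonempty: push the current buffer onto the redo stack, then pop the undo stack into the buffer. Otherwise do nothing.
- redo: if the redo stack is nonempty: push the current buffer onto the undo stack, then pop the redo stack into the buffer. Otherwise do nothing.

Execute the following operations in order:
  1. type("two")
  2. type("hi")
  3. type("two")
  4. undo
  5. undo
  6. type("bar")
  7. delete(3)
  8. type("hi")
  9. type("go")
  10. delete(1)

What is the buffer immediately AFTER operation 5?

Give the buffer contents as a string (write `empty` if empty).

After op 1 (type): buf='two' undo_depth=1 redo_depth=0
After op 2 (type): buf='twohi' undo_depth=2 redo_depth=0
After op 3 (type): buf='twohitwo' undo_depth=3 redo_depth=0
After op 4 (undo): buf='twohi' undo_depth=2 redo_depth=1
After op 5 (undo): buf='two' undo_depth=1 redo_depth=2

Answer: two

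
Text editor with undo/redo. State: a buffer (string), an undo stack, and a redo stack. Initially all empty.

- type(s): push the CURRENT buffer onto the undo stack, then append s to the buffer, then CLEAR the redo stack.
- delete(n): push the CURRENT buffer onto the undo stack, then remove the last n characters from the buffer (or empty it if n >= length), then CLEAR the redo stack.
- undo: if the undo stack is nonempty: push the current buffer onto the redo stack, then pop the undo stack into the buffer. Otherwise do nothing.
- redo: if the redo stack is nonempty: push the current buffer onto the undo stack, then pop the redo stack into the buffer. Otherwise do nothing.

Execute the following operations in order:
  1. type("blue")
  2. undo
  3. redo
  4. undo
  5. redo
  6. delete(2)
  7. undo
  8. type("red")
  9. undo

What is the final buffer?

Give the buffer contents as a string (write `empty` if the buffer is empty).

After op 1 (type): buf='blue' undo_depth=1 redo_depth=0
After op 2 (undo): buf='(empty)' undo_depth=0 redo_depth=1
After op 3 (redo): buf='blue' undo_depth=1 redo_depth=0
After op 4 (undo): buf='(empty)' undo_depth=0 redo_depth=1
After op 5 (redo): buf='blue' undo_depth=1 redo_depth=0
After op 6 (delete): buf='bl' undo_depth=2 redo_depth=0
After op 7 (undo): buf='blue' undo_depth=1 redo_depth=1
After op 8 (type): buf='bluered' undo_depth=2 redo_depth=0
After op 9 (undo): buf='blue' undo_depth=1 redo_depth=1

Answer: blue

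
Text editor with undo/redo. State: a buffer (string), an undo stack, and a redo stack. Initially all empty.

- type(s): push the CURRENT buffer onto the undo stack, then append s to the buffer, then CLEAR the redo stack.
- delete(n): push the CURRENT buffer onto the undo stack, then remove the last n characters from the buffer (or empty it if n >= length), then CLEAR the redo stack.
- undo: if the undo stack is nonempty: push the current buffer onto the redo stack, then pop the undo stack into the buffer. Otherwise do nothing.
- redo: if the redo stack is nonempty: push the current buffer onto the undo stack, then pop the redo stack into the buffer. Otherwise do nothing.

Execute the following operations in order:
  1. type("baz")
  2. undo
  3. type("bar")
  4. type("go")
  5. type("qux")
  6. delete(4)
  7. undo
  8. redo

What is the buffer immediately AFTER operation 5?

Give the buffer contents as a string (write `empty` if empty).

Answer: bargoqux

Derivation:
After op 1 (type): buf='baz' undo_depth=1 redo_depth=0
After op 2 (undo): buf='(empty)' undo_depth=0 redo_depth=1
After op 3 (type): buf='bar' undo_depth=1 redo_depth=0
After op 4 (type): buf='bargo' undo_depth=2 redo_depth=0
After op 5 (type): buf='bargoqux' undo_depth=3 redo_depth=0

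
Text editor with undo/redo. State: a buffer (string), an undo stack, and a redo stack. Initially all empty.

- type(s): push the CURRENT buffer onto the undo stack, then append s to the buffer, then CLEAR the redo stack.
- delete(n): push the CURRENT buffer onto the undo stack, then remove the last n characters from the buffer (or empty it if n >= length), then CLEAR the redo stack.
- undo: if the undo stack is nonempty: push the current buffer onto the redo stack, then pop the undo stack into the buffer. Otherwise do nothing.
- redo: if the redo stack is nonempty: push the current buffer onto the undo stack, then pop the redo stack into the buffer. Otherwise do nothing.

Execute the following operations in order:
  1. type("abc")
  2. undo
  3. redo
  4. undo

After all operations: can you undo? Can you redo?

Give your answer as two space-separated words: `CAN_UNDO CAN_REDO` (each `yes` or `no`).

Answer: no yes

Derivation:
After op 1 (type): buf='abc' undo_depth=1 redo_depth=0
After op 2 (undo): buf='(empty)' undo_depth=0 redo_depth=1
After op 3 (redo): buf='abc' undo_depth=1 redo_depth=0
After op 4 (undo): buf='(empty)' undo_depth=0 redo_depth=1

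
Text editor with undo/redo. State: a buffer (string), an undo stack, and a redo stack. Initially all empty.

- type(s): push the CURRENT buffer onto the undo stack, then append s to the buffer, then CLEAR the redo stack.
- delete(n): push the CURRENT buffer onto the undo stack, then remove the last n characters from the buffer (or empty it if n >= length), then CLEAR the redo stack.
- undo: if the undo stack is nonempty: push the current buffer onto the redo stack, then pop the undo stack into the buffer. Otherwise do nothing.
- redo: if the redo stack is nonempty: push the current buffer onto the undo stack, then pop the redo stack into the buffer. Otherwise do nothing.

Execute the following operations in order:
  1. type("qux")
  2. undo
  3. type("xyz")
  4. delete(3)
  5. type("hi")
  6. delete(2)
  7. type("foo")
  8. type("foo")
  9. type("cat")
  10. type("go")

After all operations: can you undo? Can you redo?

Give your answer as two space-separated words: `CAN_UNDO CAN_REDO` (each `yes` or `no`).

Answer: yes no

Derivation:
After op 1 (type): buf='qux' undo_depth=1 redo_depth=0
After op 2 (undo): buf='(empty)' undo_depth=0 redo_depth=1
After op 3 (type): buf='xyz' undo_depth=1 redo_depth=0
After op 4 (delete): buf='(empty)' undo_depth=2 redo_depth=0
After op 5 (type): buf='hi' undo_depth=3 redo_depth=0
After op 6 (delete): buf='(empty)' undo_depth=4 redo_depth=0
After op 7 (type): buf='foo' undo_depth=5 redo_depth=0
After op 8 (type): buf='foofoo' undo_depth=6 redo_depth=0
After op 9 (type): buf='foofoocat' undo_depth=7 redo_depth=0
After op 10 (type): buf='foofoocatgo' undo_depth=8 redo_depth=0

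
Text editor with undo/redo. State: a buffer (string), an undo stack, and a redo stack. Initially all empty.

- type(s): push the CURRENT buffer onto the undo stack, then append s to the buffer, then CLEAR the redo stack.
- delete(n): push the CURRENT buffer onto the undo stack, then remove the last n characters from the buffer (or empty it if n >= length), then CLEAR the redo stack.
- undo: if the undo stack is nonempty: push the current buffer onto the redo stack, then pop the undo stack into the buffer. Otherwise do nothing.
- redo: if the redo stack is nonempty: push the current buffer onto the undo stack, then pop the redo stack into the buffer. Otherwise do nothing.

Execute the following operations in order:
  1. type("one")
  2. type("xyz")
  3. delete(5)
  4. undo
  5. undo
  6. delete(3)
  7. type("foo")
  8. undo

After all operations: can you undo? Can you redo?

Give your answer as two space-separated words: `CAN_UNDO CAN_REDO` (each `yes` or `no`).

After op 1 (type): buf='one' undo_depth=1 redo_depth=0
After op 2 (type): buf='onexyz' undo_depth=2 redo_depth=0
After op 3 (delete): buf='o' undo_depth=3 redo_depth=0
After op 4 (undo): buf='onexyz' undo_depth=2 redo_depth=1
After op 5 (undo): buf='one' undo_depth=1 redo_depth=2
After op 6 (delete): buf='(empty)' undo_depth=2 redo_depth=0
After op 7 (type): buf='foo' undo_depth=3 redo_depth=0
After op 8 (undo): buf='(empty)' undo_depth=2 redo_depth=1

Answer: yes yes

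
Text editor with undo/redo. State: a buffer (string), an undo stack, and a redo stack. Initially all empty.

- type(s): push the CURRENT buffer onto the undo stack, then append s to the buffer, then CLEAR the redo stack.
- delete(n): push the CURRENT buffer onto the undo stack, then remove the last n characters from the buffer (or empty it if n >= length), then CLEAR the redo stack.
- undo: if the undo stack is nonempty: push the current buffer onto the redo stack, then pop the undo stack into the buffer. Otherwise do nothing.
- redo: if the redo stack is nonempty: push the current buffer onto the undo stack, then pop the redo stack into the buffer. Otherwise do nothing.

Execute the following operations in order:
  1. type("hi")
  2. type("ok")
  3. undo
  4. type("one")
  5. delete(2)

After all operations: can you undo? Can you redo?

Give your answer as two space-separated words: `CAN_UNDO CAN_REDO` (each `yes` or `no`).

After op 1 (type): buf='hi' undo_depth=1 redo_depth=0
After op 2 (type): buf='hiok' undo_depth=2 redo_depth=0
After op 3 (undo): buf='hi' undo_depth=1 redo_depth=1
After op 4 (type): buf='hione' undo_depth=2 redo_depth=0
After op 5 (delete): buf='hio' undo_depth=3 redo_depth=0

Answer: yes no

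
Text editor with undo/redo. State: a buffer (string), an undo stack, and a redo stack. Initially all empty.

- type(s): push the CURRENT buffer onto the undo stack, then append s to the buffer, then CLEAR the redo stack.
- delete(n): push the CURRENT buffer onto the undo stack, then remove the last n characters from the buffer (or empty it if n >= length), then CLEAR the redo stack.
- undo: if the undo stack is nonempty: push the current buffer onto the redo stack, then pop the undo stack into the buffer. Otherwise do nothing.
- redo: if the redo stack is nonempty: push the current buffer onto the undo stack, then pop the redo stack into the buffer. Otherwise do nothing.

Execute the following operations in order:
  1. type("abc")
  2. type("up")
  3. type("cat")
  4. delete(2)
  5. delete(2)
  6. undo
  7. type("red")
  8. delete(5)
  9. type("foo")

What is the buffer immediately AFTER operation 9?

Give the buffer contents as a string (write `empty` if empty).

After op 1 (type): buf='abc' undo_depth=1 redo_depth=0
After op 2 (type): buf='abcup' undo_depth=2 redo_depth=0
After op 3 (type): buf='abcupcat' undo_depth=3 redo_depth=0
After op 4 (delete): buf='abcupc' undo_depth=4 redo_depth=0
After op 5 (delete): buf='abcu' undo_depth=5 redo_depth=0
After op 6 (undo): buf='abcupc' undo_depth=4 redo_depth=1
After op 7 (type): buf='abcupcred' undo_depth=5 redo_depth=0
After op 8 (delete): buf='abcu' undo_depth=6 redo_depth=0
After op 9 (type): buf='abcufoo' undo_depth=7 redo_depth=0

Answer: abcufoo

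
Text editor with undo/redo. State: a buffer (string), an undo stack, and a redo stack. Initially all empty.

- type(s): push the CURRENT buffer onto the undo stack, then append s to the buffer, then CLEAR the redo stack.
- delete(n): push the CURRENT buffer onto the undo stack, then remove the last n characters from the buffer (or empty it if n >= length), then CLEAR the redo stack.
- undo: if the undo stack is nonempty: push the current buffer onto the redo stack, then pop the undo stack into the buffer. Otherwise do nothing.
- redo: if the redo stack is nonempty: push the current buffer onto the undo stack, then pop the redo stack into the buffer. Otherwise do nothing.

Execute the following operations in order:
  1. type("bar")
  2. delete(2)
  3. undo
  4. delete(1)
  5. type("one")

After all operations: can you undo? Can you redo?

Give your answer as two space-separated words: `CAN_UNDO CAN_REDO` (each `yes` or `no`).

After op 1 (type): buf='bar' undo_depth=1 redo_depth=0
After op 2 (delete): buf='b' undo_depth=2 redo_depth=0
After op 3 (undo): buf='bar' undo_depth=1 redo_depth=1
After op 4 (delete): buf='ba' undo_depth=2 redo_depth=0
After op 5 (type): buf='baone' undo_depth=3 redo_depth=0

Answer: yes no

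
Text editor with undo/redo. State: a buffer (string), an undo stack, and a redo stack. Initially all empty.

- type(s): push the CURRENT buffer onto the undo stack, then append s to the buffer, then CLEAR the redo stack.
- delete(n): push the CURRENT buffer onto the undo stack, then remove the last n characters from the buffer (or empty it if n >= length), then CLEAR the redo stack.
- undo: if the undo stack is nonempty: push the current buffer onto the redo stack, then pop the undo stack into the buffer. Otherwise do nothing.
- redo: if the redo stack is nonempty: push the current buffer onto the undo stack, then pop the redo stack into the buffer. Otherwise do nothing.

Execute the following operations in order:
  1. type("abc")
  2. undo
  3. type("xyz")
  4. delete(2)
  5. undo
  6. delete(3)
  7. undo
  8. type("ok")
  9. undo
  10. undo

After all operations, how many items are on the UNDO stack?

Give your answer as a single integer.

Answer: 0

Derivation:
After op 1 (type): buf='abc' undo_depth=1 redo_depth=0
After op 2 (undo): buf='(empty)' undo_depth=0 redo_depth=1
After op 3 (type): buf='xyz' undo_depth=1 redo_depth=0
After op 4 (delete): buf='x' undo_depth=2 redo_depth=0
After op 5 (undo): buf='xyz' undo_depth=1 redo_depth=1
After op 6 (delete): buf='(empty)' undo_depth=2 redo_depth=0
After op 7 (undo): buf='xyz' undo_depth=1 redo_depth=1
After op 8 (type): buf='xyzok' undo_depth=2 redo_depth=0
After op 9 (undo): buf='xyz' undo_depth=1 redo_depth=1
After op 10 (undo): buf='(empty)' undo_depth=0 redo_depth=2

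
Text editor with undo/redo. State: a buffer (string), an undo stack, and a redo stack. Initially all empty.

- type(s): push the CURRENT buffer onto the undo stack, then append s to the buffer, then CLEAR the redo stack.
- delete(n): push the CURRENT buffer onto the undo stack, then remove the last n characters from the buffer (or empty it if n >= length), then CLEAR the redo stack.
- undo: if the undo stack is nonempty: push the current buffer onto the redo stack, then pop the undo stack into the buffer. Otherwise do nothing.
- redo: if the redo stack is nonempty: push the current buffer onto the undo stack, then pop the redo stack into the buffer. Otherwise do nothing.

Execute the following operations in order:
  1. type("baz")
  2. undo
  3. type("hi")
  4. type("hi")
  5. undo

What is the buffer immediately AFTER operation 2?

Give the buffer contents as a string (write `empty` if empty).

After op 1 (type): buf='baz' undo_depth=1 redo_depth=0
After op 2 (undo): buf='(empty)' undo_depth=0 redo_depth=1

Answer: empty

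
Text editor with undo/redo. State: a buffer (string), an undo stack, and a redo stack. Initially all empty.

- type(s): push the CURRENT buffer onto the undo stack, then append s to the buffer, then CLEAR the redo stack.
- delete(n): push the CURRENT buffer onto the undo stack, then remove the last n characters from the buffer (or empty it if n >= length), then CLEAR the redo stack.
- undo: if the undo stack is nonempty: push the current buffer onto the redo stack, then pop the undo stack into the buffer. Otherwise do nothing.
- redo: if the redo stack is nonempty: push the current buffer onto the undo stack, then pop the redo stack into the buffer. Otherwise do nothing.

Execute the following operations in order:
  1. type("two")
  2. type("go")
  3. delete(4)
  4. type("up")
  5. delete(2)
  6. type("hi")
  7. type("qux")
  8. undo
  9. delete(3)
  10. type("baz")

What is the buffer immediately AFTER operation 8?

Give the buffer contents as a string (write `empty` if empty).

Answer: thi

Derivation:
After op 1 (type): buf='two' undo_depth=1 redo_depth=0
After op 2 (type): buf='twogo' undo_depth=2 redo_depth=0
After op 3 (delete): buf='t' undo_depth=3 redo_depth=0
After op 4 (type): buf='tup' undo_depth=4 redo_depth=0
After op 5 (delete): buf='t' undo_depth=5 redo_depth=0
After op 6 (type): buf='thi' undo_depth=6 redo_depth=0
After op 7 (type): buf='thiqux' undo_depth=7 redo_depth=0
After op 8 (undo): buf='thi' undo_depth=6 redo_depth=1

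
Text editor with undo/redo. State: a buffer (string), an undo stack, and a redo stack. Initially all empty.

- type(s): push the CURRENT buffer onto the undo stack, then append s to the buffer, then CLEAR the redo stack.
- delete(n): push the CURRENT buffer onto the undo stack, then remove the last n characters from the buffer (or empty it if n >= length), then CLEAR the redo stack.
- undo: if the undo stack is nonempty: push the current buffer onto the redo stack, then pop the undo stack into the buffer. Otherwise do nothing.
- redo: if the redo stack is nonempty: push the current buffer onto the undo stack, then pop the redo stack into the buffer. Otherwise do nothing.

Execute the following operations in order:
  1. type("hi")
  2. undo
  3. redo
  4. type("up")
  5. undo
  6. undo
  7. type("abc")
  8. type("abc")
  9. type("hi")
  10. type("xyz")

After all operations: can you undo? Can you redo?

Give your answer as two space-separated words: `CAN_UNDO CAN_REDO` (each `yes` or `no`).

After op 1 (type): buf='hi' undo_depth=1 redo_depth=0
After op 2 (undo): buf='(empty)' undo_depth=0 redo_depth=1
After op 3 (redo): buf='hi' undo_depth=1 redo_depth=0
After op 4 (type): buf='hiup' undo_depth=2 redo_depth=0
After op 5 (undo): buf='hi' undo_depth=1 redo_depth=1
After op 6 (undo): buf='(empty)' undo_depth=0 redo_depth=2
After op 7 (type): buf='abc' undo_depth=1 redo_depth=0
After op 8 (type): buf='abcabc' undo_depth=2 redo_depth=0
After op 9 (type): buf='abcabchi' undo_depth=3 redo_depth=0
After op 10 (type): buf='abcabchixyz' undo_depth=4 redo_depth=0

Answer: yes no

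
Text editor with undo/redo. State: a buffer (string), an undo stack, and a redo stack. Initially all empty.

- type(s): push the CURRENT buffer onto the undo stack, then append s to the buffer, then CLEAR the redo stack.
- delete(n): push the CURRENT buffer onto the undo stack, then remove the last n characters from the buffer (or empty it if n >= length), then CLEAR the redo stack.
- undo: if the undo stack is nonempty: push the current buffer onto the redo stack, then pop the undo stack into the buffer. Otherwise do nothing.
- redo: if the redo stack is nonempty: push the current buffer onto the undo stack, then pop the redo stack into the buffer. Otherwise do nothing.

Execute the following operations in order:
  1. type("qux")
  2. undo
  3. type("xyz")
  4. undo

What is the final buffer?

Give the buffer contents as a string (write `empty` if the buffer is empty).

After op 1 (type): buf='qux' undo_depth=1 redo_depth=0
After op 2 (undo): buf='(empty)' undo_depth=0 redo_depth=1
After op 3 (type): buf='xyz' undo_depth=1 redo_depth=0
After op 4 (undo): buf='(empty)' undo_depth=0 redo_depth=1

Answer: empty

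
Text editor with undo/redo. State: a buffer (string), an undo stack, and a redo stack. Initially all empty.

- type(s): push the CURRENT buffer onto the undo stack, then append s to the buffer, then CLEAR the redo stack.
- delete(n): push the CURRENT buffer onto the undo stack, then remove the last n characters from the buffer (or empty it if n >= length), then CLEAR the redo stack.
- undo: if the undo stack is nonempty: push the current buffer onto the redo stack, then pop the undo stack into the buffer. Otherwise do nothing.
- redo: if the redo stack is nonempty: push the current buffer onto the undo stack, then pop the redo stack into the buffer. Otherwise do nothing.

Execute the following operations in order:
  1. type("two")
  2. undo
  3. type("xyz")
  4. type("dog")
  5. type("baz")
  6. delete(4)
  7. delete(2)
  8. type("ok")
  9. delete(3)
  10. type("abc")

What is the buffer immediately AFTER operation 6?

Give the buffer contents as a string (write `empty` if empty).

After op 1 (type): buf='two' undo_depth=1 redo_depth=0
After op 2 (undo): buf='(empty)' undo_depth=0 redo_depth=1
After op 3 (type): buf='xyz' undo_depth=1 redo_depth=0
After op 4 (type): buf='xyzdog' undo_depth=2 redo_depth=0
After op 5 (type): buf='xyzdogbaz' undo_depth=3 redo_depth=0
After op 6 (delete): buf='xyzdo' undo_depth=4 redo_depth=0

Answer: xyzdo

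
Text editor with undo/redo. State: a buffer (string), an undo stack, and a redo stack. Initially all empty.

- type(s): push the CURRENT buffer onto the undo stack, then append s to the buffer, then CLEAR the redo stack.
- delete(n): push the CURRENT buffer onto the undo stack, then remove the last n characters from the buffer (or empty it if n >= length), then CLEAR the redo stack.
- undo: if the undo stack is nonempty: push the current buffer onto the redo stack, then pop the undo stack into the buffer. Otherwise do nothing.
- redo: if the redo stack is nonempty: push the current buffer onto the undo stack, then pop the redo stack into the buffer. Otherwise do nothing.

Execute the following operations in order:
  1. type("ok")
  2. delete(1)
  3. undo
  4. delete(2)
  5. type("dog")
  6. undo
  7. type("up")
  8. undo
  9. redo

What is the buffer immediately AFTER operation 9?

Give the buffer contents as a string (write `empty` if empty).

Answer: up

Derivation:
After op 1 (type): buf='ok' undo_depth=1 redo_depth=0
After op 2 (delete): buf='o' undo_depth=2 redo_depth=0
After op 3 (undo): buf='ok' undo_depth=1 redo_depth=1
After op 4 (delete): buf='(empty)' undo_depth=2 redo_depth=0
After op 5 (type): buf='dog' undo_depth=3 redo_depth=0
After op 6 (undo): buf='(empty)' undo_depth=2 redo_depth=1
After op 7 (type): buf='up' undo_depth=3 redo_depth=0
After op 8 (undo): buf='(empty)' undo_depth=2 redo_depth=1
After op 9 (redo): buf='up' undo_depth=3 redo_depth=0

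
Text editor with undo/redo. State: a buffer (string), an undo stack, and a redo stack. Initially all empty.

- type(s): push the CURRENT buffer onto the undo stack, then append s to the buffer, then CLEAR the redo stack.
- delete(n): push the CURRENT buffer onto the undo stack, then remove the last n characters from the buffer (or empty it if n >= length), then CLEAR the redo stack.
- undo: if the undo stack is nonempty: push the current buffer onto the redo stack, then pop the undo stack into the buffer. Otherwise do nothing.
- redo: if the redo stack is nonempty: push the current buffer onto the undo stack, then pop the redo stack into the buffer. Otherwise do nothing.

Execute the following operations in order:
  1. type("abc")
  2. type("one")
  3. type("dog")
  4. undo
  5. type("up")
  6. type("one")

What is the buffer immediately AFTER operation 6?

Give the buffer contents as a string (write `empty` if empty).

Answer: abconeupone

Derivation:
After op 1 (type): buf='abc' undo_depth=1 redo_depth=0
After op 2 (type): buf='abcone' undo_depth=2 redo_depth=0
After op 3 (type): buf='abconedog' undo_depth=3 redo_depth=0
After op 4 (undo): buf='abcone' undo_depth=2 redo_depth=1
After op 5 (type): buf='abconeup' undo_depth=3 redo_depth=0
After op 6 (type): buf='abconeupone' undo_depth=4 redo_depth=0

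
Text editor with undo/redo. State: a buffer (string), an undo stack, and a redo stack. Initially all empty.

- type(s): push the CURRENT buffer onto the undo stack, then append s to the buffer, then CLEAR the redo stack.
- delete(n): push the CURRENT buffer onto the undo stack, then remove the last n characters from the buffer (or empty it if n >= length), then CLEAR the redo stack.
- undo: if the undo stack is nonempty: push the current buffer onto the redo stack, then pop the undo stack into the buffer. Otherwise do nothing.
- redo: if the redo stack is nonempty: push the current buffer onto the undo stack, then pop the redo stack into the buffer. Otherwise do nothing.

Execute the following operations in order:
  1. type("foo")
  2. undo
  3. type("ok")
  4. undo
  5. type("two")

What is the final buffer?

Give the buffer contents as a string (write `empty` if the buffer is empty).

Answer: two

Derivation:
After op 1 (type): buf='foo' undo_depth=1 redo_depth=0
After op 2 (undo): buf='(empty)' undo_depth=0 redo_depth=1
After op 3 (type): buf='ok' undo_depth=1 redo_depth=0
After op 4 (undo): buf='(empty)' undo_depth=0 redo_depth=1
After op 5 (type): buf='two' undo_depth=1 redo_depth=0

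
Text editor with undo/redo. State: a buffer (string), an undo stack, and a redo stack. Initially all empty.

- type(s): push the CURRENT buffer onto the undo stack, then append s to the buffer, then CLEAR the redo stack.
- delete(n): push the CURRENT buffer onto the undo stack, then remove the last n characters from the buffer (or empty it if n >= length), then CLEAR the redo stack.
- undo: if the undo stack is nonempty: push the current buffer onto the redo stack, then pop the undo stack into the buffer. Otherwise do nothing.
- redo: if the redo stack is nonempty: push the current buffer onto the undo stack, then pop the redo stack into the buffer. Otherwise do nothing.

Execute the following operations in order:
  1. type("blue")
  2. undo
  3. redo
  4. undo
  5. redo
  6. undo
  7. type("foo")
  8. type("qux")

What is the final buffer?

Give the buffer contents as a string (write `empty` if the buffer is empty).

Answer: fooqux

Derivation:
After op 1 (type): buf='blue' undo_depth=1 redo_depth=0
After op 2 (undo): buf='(empty)' undo_depth=0 redo_depth=1
After op 3 (redo): buf='blue' undo_depth=1 redo_depth=0
After op 4 (undo): buf='(empty)' undo_depth=0 redo_depth=1
After op 5 (redo): buf='blue' undo_depth=1 redo_depth=0
After op 6 (undo): buf='(empty)' undo_depth=0 redo_depth=1
After op 7 (type): buf='foo' undo_depth=1 redo_depth=0
After op 8 (type): buf='fooqux' undo_depth=2 redo_depth=0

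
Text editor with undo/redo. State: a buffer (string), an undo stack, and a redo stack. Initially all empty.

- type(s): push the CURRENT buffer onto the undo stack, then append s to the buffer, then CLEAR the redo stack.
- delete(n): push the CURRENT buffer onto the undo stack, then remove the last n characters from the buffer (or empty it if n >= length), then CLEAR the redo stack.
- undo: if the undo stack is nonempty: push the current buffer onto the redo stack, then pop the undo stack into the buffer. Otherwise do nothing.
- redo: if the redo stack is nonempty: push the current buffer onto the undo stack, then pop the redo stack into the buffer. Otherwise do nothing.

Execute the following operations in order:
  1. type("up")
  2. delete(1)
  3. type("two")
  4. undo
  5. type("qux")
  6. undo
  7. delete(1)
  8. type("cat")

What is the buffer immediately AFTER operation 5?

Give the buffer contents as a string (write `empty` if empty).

Answer: uqux

Derivation:
After op 1 (type): buf='up' undo_depth=1 redo_depth=0
After op 2 (delete): buf='u' undo_depth=2 redo_depth=0
After op 3 (type): buf='utwo' undo_depth=3 redo_depth=0
After op 4 (undo): buf='u' undo_depth=2 redo_depth=1
After op 5 (type): buf='uqux' undo_depth=3 redo_depth=0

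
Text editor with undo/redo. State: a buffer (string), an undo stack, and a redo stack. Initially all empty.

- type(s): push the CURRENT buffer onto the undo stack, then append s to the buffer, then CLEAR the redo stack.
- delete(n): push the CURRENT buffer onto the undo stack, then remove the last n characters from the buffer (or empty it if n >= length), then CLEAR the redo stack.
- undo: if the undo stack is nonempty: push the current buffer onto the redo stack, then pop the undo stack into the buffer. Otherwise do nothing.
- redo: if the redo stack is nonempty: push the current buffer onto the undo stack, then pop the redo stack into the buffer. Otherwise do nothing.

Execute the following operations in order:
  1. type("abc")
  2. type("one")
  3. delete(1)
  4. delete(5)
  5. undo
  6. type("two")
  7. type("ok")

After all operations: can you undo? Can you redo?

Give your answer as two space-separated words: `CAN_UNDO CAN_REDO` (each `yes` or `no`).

After op 1 (type): buf='abc' undo_depth=1 redo_depth=0
After op 2 (type): buf='abcone' undo_depth=2 redo_depth=0
After op 3 (delete): buf='abcon' undo_depth=3 redo_depth=0
After op 4 (delete): buf='(empty)' undo_depth=4 redo_depth=0
After op 5 (undo): buf='abcon' undo_depth=3 redo_depth=1
After op 6 (type): buf='abcontwo' undo_depth=4 redo_depth=0
After op 7 (type): buf='abcontwook' undo_depth=5 redo_depth=0

Answer: yes no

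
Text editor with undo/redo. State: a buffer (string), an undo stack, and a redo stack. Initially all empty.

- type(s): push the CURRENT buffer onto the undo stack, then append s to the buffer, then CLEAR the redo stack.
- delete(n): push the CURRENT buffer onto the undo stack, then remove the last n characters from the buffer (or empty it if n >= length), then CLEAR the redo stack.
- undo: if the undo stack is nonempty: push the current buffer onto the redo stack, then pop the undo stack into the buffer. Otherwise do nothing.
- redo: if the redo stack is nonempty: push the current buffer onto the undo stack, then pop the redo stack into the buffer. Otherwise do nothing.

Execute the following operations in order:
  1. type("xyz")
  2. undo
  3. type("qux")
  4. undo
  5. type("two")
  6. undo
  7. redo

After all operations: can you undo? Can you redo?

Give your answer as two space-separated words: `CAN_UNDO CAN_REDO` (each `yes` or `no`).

After op 1 (type): buf='xyz' undo_depth=1 redo_depth=0
After op 2 (undo): buf='(empty)' undo_depth=0 redo_depth=1
After op 3 (type): buf='qux' undo_depth=1 redo_depth=0
After op 4 (undo): buf='(empty)' undo_depth=0 redo_depth=1
After op 5 (type): buf='two' undo_depth=1 redo_depth=0
After op 6 (undo): buf='(empty)' undo_depth=0 redo_depth=1
After op 7 (redo): buf='two' undo_depth=1 redo_depth=0

Answer: yes no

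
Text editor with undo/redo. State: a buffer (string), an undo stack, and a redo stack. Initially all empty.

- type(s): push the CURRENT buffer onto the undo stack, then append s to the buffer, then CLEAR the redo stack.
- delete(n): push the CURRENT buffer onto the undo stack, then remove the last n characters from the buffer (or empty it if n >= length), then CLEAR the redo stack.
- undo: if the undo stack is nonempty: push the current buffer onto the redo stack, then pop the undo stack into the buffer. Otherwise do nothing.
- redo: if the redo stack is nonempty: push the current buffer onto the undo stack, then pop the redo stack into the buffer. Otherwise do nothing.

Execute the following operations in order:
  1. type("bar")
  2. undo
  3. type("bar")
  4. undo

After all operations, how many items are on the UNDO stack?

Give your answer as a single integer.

Answer: 0

Derivation:
After op 1 (type): buf='bar' undo_depth=1 redo_depth=0
After op 2 (undo): buf='(empty)' undo_depth=0 redo_depth=1
After op 3 (type): buf='bar' undo_depth=1 redo_depth=0
After op 4 (undo): buf='(empty)' undo_depth=0 redo_depth=1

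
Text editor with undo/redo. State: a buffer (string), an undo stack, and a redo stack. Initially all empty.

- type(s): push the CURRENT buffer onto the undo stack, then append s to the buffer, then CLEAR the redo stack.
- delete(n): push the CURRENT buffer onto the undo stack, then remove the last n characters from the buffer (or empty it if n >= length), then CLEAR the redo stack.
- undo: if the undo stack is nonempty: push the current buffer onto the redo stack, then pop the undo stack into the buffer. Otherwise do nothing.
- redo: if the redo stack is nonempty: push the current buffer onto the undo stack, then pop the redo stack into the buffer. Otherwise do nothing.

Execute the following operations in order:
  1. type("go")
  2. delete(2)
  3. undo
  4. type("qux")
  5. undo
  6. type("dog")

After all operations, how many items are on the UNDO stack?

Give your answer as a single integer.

Answer: 2

Derivation:
After op 1 (type): buf='go' undo_depth=1 redo_depth=0
After op 2 (delete): buf='(empty)' undo_depth=2 redo_depth=0
After op 3 (undo): buf='go' undo_depth=1 redo_depth=1
After op 4 (type): buf='goqux' undo_depth=2 redo_depth=0
After op 5 (undo): buf='go' undo_depth=1 redo_depth=1
After op 6 (type): buf='godog' undo_depth=2 redo_depth=0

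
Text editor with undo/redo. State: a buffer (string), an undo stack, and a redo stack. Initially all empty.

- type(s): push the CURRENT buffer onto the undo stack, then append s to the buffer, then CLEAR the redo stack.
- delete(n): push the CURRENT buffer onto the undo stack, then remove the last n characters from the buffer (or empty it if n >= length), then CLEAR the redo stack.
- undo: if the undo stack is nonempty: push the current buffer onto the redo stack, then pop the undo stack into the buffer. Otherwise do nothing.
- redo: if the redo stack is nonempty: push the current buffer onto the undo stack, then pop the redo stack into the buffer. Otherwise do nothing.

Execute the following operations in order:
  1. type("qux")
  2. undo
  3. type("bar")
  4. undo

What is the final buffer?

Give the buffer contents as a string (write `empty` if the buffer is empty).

After op 1 (type): buf='qux' undo_depth=1 redo_depth=0
After op 2 (undo): buf='(empty)' undo_depth=0 redo_depth=1
After op 3 (type): buf='bar' undo_depth=1 redo_depth=0
After op 4 (undo): buf='(empty)' undo_depth=0 redo_depth=1

Answer: empty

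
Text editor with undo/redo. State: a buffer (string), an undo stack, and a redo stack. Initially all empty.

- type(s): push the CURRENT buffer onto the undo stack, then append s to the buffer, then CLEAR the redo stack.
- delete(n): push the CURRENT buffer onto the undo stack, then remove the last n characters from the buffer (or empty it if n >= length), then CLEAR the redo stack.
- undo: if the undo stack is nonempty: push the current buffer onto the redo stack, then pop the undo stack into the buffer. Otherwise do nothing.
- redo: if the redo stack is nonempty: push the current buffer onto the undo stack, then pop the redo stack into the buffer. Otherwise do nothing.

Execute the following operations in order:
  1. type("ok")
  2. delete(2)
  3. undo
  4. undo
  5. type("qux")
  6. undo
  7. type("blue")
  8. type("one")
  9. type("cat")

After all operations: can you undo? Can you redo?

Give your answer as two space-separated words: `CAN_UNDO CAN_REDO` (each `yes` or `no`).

Answer: yes no

Derivation:
After op 1 (type): buf='ok' undo_depth=1 redo_depth=0
After op 2 (delete): buf='(empty)' undo_depth=2 redo_depth=0
After op 3 (undo): buf='ok' undo_depth=1 redo_depth=1
After op 4 (undo): buf='(empty)' undo_depth=0 redo_depth=2
After op 5 (type): buf='qux' undo_depth=1 redo_depth=0
After op 6 (undo): buf='(empty)' undo_depth=0 redo_depth=1
After op 7 (type): buf='blue' undo_depth=1 redo_depth=0
After op 8 (type): buf='blueone' undo_depth=2 redo_depth=0
After op 9 (type): buf='blueonecat' undo_depth=3 redo_depth=0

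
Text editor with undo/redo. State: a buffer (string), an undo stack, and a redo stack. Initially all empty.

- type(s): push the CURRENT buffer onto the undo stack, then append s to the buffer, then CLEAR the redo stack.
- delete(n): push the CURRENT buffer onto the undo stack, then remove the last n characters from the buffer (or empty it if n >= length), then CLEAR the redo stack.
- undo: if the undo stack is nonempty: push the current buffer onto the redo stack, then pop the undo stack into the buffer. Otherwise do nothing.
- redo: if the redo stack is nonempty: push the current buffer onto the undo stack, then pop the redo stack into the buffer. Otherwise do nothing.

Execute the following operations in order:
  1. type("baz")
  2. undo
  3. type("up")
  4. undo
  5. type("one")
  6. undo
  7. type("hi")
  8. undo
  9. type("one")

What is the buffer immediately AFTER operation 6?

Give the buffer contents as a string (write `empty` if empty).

Answer: empty

Derivation:
After op 1 (type): buf='baz' undo_depth=1 redo_depth=0
After op 2 (undo): buf='(empty)' undo_depth=0 redo_depth=1
After op 3 (type): buf='up' undo_depth=1 redo_depth=0
After op 4 (undo): buf='(empty)' undo_depth=0 redo_depth=1
After op 5 (type): buf='one' undo_depth=1 redo_depth=0
After op 6 (undo): buf='(empty)' undo_depth=0 redo_depth=1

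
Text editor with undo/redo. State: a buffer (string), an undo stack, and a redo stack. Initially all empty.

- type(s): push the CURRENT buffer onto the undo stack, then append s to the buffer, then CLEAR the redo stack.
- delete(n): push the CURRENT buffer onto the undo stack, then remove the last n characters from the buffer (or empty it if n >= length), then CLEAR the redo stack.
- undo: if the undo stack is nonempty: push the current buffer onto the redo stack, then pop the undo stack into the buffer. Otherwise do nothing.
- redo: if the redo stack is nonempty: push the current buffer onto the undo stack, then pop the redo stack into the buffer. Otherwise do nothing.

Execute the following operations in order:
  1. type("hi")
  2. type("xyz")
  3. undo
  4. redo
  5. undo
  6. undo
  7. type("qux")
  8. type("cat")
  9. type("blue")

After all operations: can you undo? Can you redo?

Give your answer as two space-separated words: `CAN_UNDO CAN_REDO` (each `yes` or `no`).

After op 1 (type): buf='hi' undo_depth=1 redo_depth=0
After op 2 (type): buf='hixyz' undo_depth=2 redo_depth=0
After op 3 (undo): buf='hi' undo_depth=1 redo_depth=1
After op 4 (redo): buf='hixyz' undo_depth=2 redo_depth=0
After op 5 (undo): buf='hi' undo_depth=1 redo_depth=1
After op 6 (undo): buf='(empty)' undo_depth=0 redo_depth=2
After op 7 (type): buf='qux' undo_depth=1 redo_depth=0
After op 8 (type): buf='quxcat' undo_depth=2 redo_depth=0
After op 9 (type): buf='quxcatblue' undo_depth=3 redo_depth=0

Answer: yes no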